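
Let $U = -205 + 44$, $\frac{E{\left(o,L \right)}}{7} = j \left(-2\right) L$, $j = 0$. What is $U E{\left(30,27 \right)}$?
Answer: $0$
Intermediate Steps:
$E{\left(o,L \right)} = 0$ ($E{\left(o,L \right)} = 7 \cdot 0 \left(-2\right) L = 7 \cdot 0 L = 7 \cdot 0 = 0$)
$U = -161$
$U E{\left(30,27 \right)} = \left(-161\right) 0 = 0$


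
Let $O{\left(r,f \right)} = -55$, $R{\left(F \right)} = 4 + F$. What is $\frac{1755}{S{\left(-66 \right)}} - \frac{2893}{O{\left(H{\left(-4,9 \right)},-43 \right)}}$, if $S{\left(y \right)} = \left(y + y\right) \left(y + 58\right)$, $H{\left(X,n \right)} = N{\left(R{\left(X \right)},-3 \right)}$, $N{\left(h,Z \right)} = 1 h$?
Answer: $\frac{95501}{1760} \approx 54.262$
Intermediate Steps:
$N{\left(h,Z \right)} = h$
$H{\left(X,n \right)} = 4 + X$
$S{\left(y \right)} = 2 y \left(58 + y\right)$
$\frac{1755}{S{\left(-66 \right)}} - \frac{2893}{O{\left(H{\left(-4,9 \right)},-43 \right)}} = \frac{1755}{2 \left(-66\right) \left(58 - 66\right)} - \frac{2893}{-55} = \frac{1755}{2 \left(-66\right) \left(-8\right)} - - \frac{263}{5} = \frac{1755}{1056} + \frac{263}{5} = 1755 \cdot \frac{1}{1056} + \frac{263}{5} = \frac{585}{352} + \frac{263}{5} = \frac{95501}{1760}$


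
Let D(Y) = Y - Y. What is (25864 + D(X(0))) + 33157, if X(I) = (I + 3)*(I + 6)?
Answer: 59021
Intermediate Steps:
X(I) = (3 + I)*(6 + I)
D(Y) = 0
(25864 + D(X(0))) + 33157 = (25864 + 0) + 33157 = 25864 + 33157 = 59021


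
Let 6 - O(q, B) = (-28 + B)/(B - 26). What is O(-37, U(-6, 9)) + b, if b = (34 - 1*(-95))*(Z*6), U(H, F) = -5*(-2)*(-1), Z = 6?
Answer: 83681/18 ≈ 4648.9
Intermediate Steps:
U(H, F) = -10 (U(H, F) = 10*(-1) = -10)
O(q, B) = 6 - (-28 + B)/(-26 + B) (O(q, B) = 6 - (-28 + B)/(B - 26) = 6 - (-28 + B)/(-26 + B))
b = 4644 (b = (34 - 1*(-95))*(6*6) = (34 + 95)*36 = 129*36 = 4644)
O(-37, U(-6, 9)) + b = (-128 + 5*(-10))/(-26 - 10) + 4644 = (-128 - 50)/(-36) + 4644 = -1/36*(-178) + 4644 = 89/18 + 4644 = 83681/18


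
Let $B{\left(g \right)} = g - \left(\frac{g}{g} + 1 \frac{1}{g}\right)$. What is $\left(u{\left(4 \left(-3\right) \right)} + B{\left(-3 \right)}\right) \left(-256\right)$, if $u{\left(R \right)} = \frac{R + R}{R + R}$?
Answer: $\frac{2048}{3} \approx 682.67$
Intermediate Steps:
$u{\left(R \right)} = 1$ ($u{\left(R \right)} = \frac{2 R}{2 R} = 2 R \frac{1}{2 R} = 1$)
$B{\left(g \right)} = -1 + g - \frac{1}{g}$ ($B{\left(g \right)} = g - \left(1 + \frac{1}{g}\right) = -1 + g - \frac{1}{g}$)
$\left(u{\left(4 \left(-3\right) \right)} + B{\left(-3 \right)}\right) \left(-256\right) = \left(1 - \frac{11}{3}\right) \left(-256\right) = \left(- \frac{8}{3}\right) \left(-256\right) = \frac{2048}{3}$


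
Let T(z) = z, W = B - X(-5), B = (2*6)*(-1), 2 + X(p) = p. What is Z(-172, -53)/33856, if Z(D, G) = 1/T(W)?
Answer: -1/169280 ≈ -5.9074e-6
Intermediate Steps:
X(p) = -2 + p
B = -12 (B = 12*(-1) = -12)
W = -5 (W = -12 - (-2 - 5) = -12 - 1*(-7) = -12 + 7 = -5)
Z(D, G) = -⅕ (Z(D, G) = 1/(-5) = -⅕)
Z(-172, -53)/33856 = -⅕/33856 = -⅕*1/33856 = -1/169280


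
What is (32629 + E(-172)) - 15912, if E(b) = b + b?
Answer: 16373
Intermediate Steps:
E(b) = 2*b
(32629 + E(-172)) - 15912 = (32629 + 2*(-172)) - 15912 = (32629 - 344) - 15912 = 32285 - 15912 = 16373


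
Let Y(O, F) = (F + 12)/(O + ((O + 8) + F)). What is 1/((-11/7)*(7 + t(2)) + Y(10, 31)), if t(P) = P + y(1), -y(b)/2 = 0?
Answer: -413/5540 ≈ -0.074549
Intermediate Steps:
y(b) = 0 (y(b) = -2*0 = 0)
t(P) = P (t(P) = P + 0 = P)
Y(O, F) = (12 + F)/(8 + F + 2*O) (Y(O, F) = (12 + F)/(O + ((8 + O) + F)) = (12 + F)/(O + (8 + F + O)) = (12 + F)/(8 + F + 2*O))
1/((-11/7)*(7 + t(2)) + Y(10, 31)) = 1/((-11/7)*(7 + 2) + (12 + 31)/(8 + 31 + 2*10)) = 1/(-11*1/7*9 + 43/(8 + 31 + 20)) = 1/(-11/7*9 + 43/59) = 1/(-99/7 + (1/59)*43) = 1/(-99/7 + 43/59) = 1/(-5540/413) = -413/5540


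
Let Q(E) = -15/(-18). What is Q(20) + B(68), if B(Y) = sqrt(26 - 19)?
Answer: 5/6 + sqrt(7) ≈ 3.4791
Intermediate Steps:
Q(E) = 5/6 (Q(E) = -15*(-1/18) = 5/6)
B(Y) = sqrt(7)
Q(20) + B(68) = 5/6 + sqrt(7)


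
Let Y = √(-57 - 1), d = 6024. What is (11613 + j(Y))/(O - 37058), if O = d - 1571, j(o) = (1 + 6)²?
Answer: -11662/32605 ≈ -0.35768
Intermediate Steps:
Y = I*√58 (Y = √(-58) = I*√58 ≈ 7.6158*I)
j(o) = 49 (j(o) = 7² = 49)
O = 4453 (O = 6024 - 1571 = 4453)
(11613 + j(Y))/(O - 37058) = (11613 + 49)/(4453 - 37058) = 11662/(-32605) = 11662*(-1/32605) = -11662/32605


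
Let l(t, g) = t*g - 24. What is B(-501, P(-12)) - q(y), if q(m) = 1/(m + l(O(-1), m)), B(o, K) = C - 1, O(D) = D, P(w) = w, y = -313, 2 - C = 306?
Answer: -7319/24 ≈ -304.96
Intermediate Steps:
C = -304 (C = 2 - 1*306 = 2 - 306 = -304)
B(o, K) = -305 (B(o, K) = -304 - 1 = -305)
l(t, g) = -24 + g*t (l(t, g) = g*t - 24 = -24 + g*t)
q(m) = -1/24 (q(m) = 1/(m + (-24 + m*(-1))) = 1/(m + (-24 - m)) = 1/(-24) = -1/24)
B(-501, P(-12)) - q(y) = -305 - 1*(-1/24) = -305 + 1/24 = -7319/24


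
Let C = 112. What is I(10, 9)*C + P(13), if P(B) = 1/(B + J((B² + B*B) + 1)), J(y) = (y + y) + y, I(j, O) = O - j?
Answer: -115359/1030 ≈ -112.00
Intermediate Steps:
J(y) = 3*y (J(y) = 2*y + y = 3*y)
P(B) = 1/(3 + B + 6*B²) (P(B) = 1/(B + 3*((B² + B*B) + 1)) = 1/(B + 3*((B² + B²) + 1)) = 1/(B + 3*(2*B² + 1)) = 1/(B + 3*(1 + 2*B²)) = 1/(B + (3 + 6*B²)) = 1/(3 + B + 6*B²))
I(10, 9)*C + P(13) = (9 - 1*10)*112 + 1/(3 + 13 + 6*13²) = (9 - 10)*112 + 1/(3 + 13 + 6*169) = -1*112 + 1/(3 + 13 + 1014) = -112 + 1/1030 = -115359/1030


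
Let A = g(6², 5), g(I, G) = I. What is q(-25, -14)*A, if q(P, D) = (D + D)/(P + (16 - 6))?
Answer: 336/5 ≈ 67.200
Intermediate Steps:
A = 36 (A = 6² = 36)
q(P, D) = 2*D/(10 + P) (q(P, D) = (2*D)/(P + 10) = (2*D)/(10 + P) = 2*D/(10 + P))
q(-25, -14)*A = (2*(-14)/(10 - 25))*36 = (2*(-14)/(-15))*36 = (2*(-14)*(-1/15))*36 = (28/15)*36 = 336/5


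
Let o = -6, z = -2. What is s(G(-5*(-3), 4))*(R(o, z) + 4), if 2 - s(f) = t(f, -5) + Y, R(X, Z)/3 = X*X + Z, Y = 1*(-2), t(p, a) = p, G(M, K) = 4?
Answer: 0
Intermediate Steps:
Y = -2
R(X, Z) = 3*Z + 3*X**2 (R(X, Z) = 3*(X*X + Z) = 3*(X**2 + Z) = 3*(Z + X**2) = 3*Z + 3*X**2)
s(f) = 4 - f (s(f) = 2 - (f - 2) = 2 - (-2 + f) = 2 + (2 - f) = 4 - f)
s(G(-5*(-3), 4))*(R(o, z) + 4) = (4 - 1*4)*((3*(-2) + 3*(-6)**2) + 4) = (4 - 4)*((-6 + 3*36) + 4) = 0*((-6 + 108) + 4) = 0*(102 + 4) = 0*106 = 0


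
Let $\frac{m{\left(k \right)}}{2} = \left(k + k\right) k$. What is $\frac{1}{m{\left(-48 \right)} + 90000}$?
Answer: $\frac{1}{99216} \approx 1.0079 \cdot 10^{-5}$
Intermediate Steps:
$m{\left(k \right)} = 4 k^{2}$ ($m{\left(k \right)} = 2 \left(k + k\right) k = 2 \cdot 2 k k = 2 \cdot 2 k^{2} = 4 k^{2}$)
$\frac{1}{m{\left(-48 \right)} + 90000} = \frac{1}{4 \left(-48\right)^{2} + 90000} = \frac{1}{4 \cdot 2304 + 90000} = \frac{1}{9216 + 90000} = \frac{1}{99216}$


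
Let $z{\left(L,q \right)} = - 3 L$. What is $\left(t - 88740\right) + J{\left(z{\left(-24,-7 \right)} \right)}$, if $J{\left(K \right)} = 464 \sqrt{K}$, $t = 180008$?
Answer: $91268 + 2784 \sqrt{2} \approx 95205.0$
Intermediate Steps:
$\left(t - 88740\right) + J{\left(z{\left(-24,-7 \right)} \right)} = \left(180008 - 88740\right) + 464 \sqrt{\left(-3\right) \left(-24\right)} = 91268 + 464 \sqrt{72} = 91268 + 464 \cdot 6 \sqrt{2} = 91268 + 2784 \sqrt{2}$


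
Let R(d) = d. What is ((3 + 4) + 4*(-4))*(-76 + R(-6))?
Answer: 738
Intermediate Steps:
((3 + 4) + 4*(-4))*(-76 + R(-6)) = ((3 + 4) + 4*(-4))*(-76 - 6) = (7 - 16)*(-82) = -9*(-82) = 738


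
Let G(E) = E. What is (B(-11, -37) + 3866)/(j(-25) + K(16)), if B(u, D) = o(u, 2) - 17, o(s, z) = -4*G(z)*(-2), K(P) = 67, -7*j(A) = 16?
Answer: 27055/453 ≈ 59.724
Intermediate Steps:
j(A) = -16/7 (j(A) = -⅐*16 = -16/7)
o(s, z) = 8*z (o(s, z) = -4*z*(-2) = 8*z)
B(u, D) = -1 (B(u, D) = 8*2 - 17 = 16 - 17 = -1)
(B(-11, -37) + 3866)/(j(-25) + K(16)) = (-1 + 3866)/(-16/7 + 67) = 3865/(453/7) = 3865*(7/453) = 27055/453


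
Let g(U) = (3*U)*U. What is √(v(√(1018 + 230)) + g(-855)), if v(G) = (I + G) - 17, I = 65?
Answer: √(2193123 + 4*√78) ≈ 1480.9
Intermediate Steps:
g(U) = 3*U²
v(G) = 48 + G (v(G) = (65 + G) - 17 = 48 + G)
√(v(√(1018 + 230)) + g(-855)) = √((48 + √(1018 + 230)) + 3*(-855)²) = √((48 + √1248) + 3*731025) = √((48 + 4*√78) + 2193075) = √(2193123 + 4*√78)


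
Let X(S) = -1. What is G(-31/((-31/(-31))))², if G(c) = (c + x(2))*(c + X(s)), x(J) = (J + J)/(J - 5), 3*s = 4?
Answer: 9634816/9 ≈ 1.0705e+6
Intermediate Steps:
s = 4/3 (s = (⅓)*4 = 4/3 ≈ 1.3333)
x(J) = 2*J/(-5 + J) (x(J) = (2*J)/(-5 + J) = 2*J/(-5 + J))
G(c) = (-1 + c)*(-4/3 + c) (G(c) = (c + 2*2/(-5 + 2))*(c - 1) = (c + 2*2/(-3))*(-1 + c) = (c + 2*2*(-⅓))*(-1 + c) = (c - 4/3)*(-1 + c) = (-4/3 + c)*(-1 + c) = (-1 + c)*(-4/3 + c))
G(-31/((-31/(-31))))² = (4/3 + (-31/((-31/(-31))))² - (-217)/(3*((-31/(-31)))))² = (4/3 + (-31/((-31*(-1/31))))² - (-217)/(3*((-31*(-1/31)))))² = (4/3 + (-31/1)² - (-217)/(3*1))² = (4/3 + (-31*1)² - (-217)/3)² = (4/3 + (-31)² - 7/3*(-31))² = (4/3 + 961 + 217/3)² = (3104/3)² = 9634816/9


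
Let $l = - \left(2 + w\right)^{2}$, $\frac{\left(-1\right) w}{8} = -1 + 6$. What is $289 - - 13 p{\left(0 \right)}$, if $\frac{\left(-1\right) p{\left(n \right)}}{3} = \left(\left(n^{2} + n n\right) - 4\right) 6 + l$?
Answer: $57541$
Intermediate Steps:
$w = -40$ ($w = - 8 \left(-1 + 6\right) = \left(-8\right) 5 = -40$)
$l = -1444$ ($l = - \left(2 - 40\right)^{2} = - \left(-38\right)^{2} = \left(-1\right) 1444 = -1444$)
$p{\left(n \right)} = 4404 - 36 n^{2}$ ($p{\left(n \right)} = - 3 \left(\left(\left(n^{2} + n n\right) - 4\right) 6 - 1444\right) = - 3 \left(\left(\left(n^{2} + n^{2}\right) - 4\right) 6 - 1444\right) = - 3 \left(\left(2 n^{2} - 4\right) 6 - 1444\right) = - 3 \left(\left(-4 + 2 n^{2}\right) 6 - 1444\right) = - 3 \left(\left(-24 + 12 n^{2}\right) - 1444\right) = - 3 \left(-1468 + 12 n^{2}\right) = 4404 - 36 n^{2}$)
$289 - - 13 p{\left(0 \right)} = 289 - - 13 \left(4404 - 36 \cdot 0^{2}\right) = 289 - - 13 \left(4404 - 0\right) = 289 - - 13 \left(4404 + 0\right) = 289 - \left(-13\right) 4404 = 289 - -57252 = 289 + 57252 = 57541$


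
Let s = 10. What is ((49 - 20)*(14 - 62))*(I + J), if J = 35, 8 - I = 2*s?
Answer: -32016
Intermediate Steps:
I = -12 (I = 8 - 2*10 = 8 - 1*20 = 8 - 20 = -12)
((49 - 20)*(14 - 62))*(I + J) = ((49 - 20)*(14 - 62))*(-12 + 35) = (29*(-48))*23 = -1392*23 = -32016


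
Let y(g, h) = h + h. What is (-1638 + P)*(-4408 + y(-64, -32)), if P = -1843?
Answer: 15567032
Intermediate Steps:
y(g, h) = 2*h
(-1638 + P)*(-4408 + y(-64, -32)) = (-1638 - 1843)*(-4408 + 2*(-32)) = -3481*(-4408 - 64) = -3481*(-4472) = 15567032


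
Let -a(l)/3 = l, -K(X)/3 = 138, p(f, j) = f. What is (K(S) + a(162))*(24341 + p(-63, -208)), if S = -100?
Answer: -21850200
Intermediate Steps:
K(X) = -414 (K(X) = -3*138 = -414)
a(l) = -3*l
(K(S) + a(162))*(24341 + p(-63, -208)) = (-414 - 3*162)*(24341 - 63) = (-414 - 486)*24278 = -900*24278 = -21850200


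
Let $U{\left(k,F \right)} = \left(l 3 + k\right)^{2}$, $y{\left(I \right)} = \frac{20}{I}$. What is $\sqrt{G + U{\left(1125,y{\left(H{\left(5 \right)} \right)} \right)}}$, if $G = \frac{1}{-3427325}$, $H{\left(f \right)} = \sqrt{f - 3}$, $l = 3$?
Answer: $\frac{\sqrt{4993571904342967}}{62315} \approx 1134.0$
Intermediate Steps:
$H{\left(f \right)} = \sqrt{-3 + f}$
$G = - \frac{1}{3427325} \approx -2.9177 \cdot 10^{-7}$
$U{\left(k,F \right)} = \left(9 + k\right)^{2}$ ($U{\left(k,F \right)} = \left(3 \cdot 3 + k\right)^{2} = \left(9 + k\right)^{2}$)
$\sqrt{G + U{\left(1125,y{\left(H{\left(5 \right)} \right)} \right)}} = \sqrt{- \frac{1}{3427325} + \left(9 + 1125\right)^{2}} = \sqrt{- \frac{1}{3427325} + 1134^{2}} = \sqrt{- \frac{1}{3427325} + 1285956} = \sqrt{\frac{4407389147699}{3427325}} = \frac{\sqrt{4993571904342967}}{62315}$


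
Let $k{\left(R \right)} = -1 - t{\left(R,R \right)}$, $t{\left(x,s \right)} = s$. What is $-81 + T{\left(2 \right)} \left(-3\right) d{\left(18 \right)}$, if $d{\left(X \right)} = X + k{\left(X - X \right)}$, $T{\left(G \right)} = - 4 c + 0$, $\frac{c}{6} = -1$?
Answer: $-1305$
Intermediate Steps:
$c = -6$ ($c = 6 \left(-1\right) = -6$)
$T{\left(G \right)} = 24$ ($T{\left(G \right)} = \left(-4\right) \left(-6\right) + 0 = 24 + 0 = 24$)
$k{\left(R \right)} = -1 - R$
$d{\left(X \right)} = -1 + X$ ($d{\left(X \right)} = X - 1 = -1 + X$)
$-81 + T{\left(2 \right)} \left(-3\right) d{\left(18 \right)} = -81 + 24 \left(-3\right) \left(-1 + 18\right) = -81 - 1224 = -1305$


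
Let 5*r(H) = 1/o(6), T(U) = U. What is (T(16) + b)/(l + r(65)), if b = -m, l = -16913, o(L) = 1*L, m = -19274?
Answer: -578700/507389 ≈ -1.1405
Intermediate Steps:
o(L) = L
r(H) = 1/30 (r(H) = (⅕)/6 = (⅕)*(⅙) = 1/30)
b = 19274 (b = -1*(-19274) = 19274)
(T(16) + b)/(l + r(65)) = (16 + 19274)/(-16913 + 1/30) = 19290/(-507389/30) = 19290*(-30/507389) = -578700/507389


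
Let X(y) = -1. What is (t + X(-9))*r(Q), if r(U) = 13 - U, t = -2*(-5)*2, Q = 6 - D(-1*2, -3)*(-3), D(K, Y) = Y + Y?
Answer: 475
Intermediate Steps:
D(K, Y) = 2*Y
Q = -12 (Q = 6 - 2*(-3)*(-3) = 6 - (-6)*(-3) = 6 - 1*18 = 6 - 18 = -12)
t = 20 (t = 10*2 = 20)
(t + X(-9))*r(Q) = (20 - 1)*(13 - 1*(-12)) = 19*(13 + 12) = 19*25 = 475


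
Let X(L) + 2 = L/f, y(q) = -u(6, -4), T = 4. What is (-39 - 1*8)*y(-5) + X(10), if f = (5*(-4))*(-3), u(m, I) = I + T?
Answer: -11/6 ≈ -1.8333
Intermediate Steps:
u(m, I) = 4 + I (u(m, I) = I + 4 = 4 + I)
y(q) = 0 (y(q) = -(4 - 4) = -1*0 = 0)
f = 60 (f = -20*(-3) = 60)
X(L) = -2 + L/60
(-39 - 1*8)*y(-5) + X(10) = (-39 - 1*8)*0 + (-2 + (1/60)*10) = (-39 - 8)*0 + (-2 + 1/6) = -47*0 - 11/6 = 0 - 11/6 = -11/6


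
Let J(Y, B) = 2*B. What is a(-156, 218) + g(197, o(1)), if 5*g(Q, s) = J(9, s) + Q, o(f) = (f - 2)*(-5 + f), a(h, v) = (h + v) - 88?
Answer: 15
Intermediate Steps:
a(h, v) = -88 + h + v
o(f) = (-5 + f)*(-2 + f) (o(f) = (-2 + f)*(-5 + f) = (-5 + f)*(-2 + f))
g(Q, s) = Q/5 + 2*s/5 (g(Q, s) = (2*s + Q)/5 = (Q + 2*s)/5 = Q/5 + 2*s/5)
a(-156, 218) + g(197, o(1)) = (-88 - 156 + 218) + ((⅕)*197 + 2*(10 + 1² - 7*1)/5) = -26 + (197/5 + 2*(10 + 1 - 7)/5) = -26 + (197/5 + (⅖)*4) = -26 + (197/5 + 8/5) = -26 + 41 = 15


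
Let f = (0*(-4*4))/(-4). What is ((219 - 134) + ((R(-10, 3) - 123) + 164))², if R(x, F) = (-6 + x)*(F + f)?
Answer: 6084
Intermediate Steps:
f = 0 (f = (0*(-16))*(-¼) = 0*(-¼) = 0)
R(x, F) = F*(-6 + x) (R(x, F) = (-6 + x)*(F + 0) = (-6 + x)*F = F*(-6 + x))
((219 - 134) + ((R(-10, 3) - 123) + 164))² = ((219 - 134) + ((3*(-6 - 10) - 123) + 164))² = (85 + ((3*(-16) - 123) + 164))² = (85 + ((-48 - 123) + 164))² = (85 + (-171 + 164))² = (85 - 7)² = 78² = 6084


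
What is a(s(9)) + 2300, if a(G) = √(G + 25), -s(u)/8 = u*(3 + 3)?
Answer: 2300 + I*√407 ≈ 2300.0 + 20.174*I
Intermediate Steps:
s(u) = -48*u (s(u) = -8*u*(3 + 3) = -8*u*6 = -48*u)
a(G) = √(25 + G)
a(s(9)) + 2300 = √(25 - 48*9) + 2300 = √(25 - 432) + 2300 = √(-407) + 2300 = I*√407 + 2300 = 2300 + I*√407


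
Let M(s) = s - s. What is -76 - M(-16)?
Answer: -76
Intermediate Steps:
M(s) = 0
-76 - M(-16) = -76 - 1*0 = -76 + 0 = -76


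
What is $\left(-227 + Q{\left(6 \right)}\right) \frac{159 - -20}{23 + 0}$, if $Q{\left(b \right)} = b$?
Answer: $- \frac{39559}{23} \approx -1720.0$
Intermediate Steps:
$\left(-227 + Q{\left(6 \right)}\right) \frac{159 - -20}{23 + 0} = \left(-227 + 6\right) \frac{159 - -20}{23 + 0} = - 221 \frac{159 + \left(-87 + 107\right)}{23} = - 221 \left(159 + 20\right) \frac{1}{23} = - 221 \cdot 179 \cdot \frac{1}{23} = \left(-221\right) \frac{179}{23} = - \frac{39559}{23}$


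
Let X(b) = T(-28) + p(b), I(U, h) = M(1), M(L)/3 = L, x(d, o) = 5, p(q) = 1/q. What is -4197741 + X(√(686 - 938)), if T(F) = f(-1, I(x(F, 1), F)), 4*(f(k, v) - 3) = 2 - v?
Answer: -16790953/4 - I*√7/42 ≈ -4.1977e+6 - 0.062994*I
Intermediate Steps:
M(L) = 3*L
I(U, h) = 3 (I(U, h) = 3*1 = 3)
f(k, v) = 7/2 - v/4 (f(k, v) = 3 + (2 - v)/4 = 3 + (½ - v/4) = 7/2 - v/4)
T(F) = 11/4 (T(F) = 7/2 - ¼*3 = 7/2 - ¾ = 11/4)
X(b) = 11/4 + 1/b
-4197741 + X(√(686 - 938)) = -4197741 + (11/4 + 1/(√(686 - 938))) = -4197741 + (11/4 + 1/(√(-252))) = -4197741 + (11/4 + 1/(6*I*√7)) = -4197741 + (11/4 - I*√7/42) = -16790953/4 - I*√7/42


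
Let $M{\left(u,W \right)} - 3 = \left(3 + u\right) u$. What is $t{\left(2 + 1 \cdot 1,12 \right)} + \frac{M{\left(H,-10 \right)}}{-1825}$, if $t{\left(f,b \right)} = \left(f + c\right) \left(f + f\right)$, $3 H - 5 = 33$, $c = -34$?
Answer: $- \frac{3056863}{16425} \approx -186.11$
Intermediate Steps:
$H = \frac{38}{3}$ ($H = \frac{5}{3} + \frac{1}{3} \cdot 33 = \frac{5}{3} + 11 = \frac{38}{3} \approx 12.667$)
$M{\left(u,W \right)} = 3 + u \left(3 + u\right)$ ($M{\left(u,W \right)} = 3 + \left(3 + u\right) u = 3 + u \left(3 + u\right)$)
$t{\left(f,b \right)} = 2 f \left(-34 + f\right)$ ($t{\left(f,b \right)} = \left(f - 34\right) \left(f + f\right) = \left(-34 + f\right) 2 f = 2 f \left(-34 + f\right)$)
$t{\left(2 + 1 \cdot 1,12 \right)} + \frac{M{\left(H,-10 \right)}}{-1825} = 2 \left(2 + 1 \cdot 1\right) \left(-34 + \left(2 + 1 \cdot 1\right)\right) + \frac{3 + \left(\frac{38}{3}\right)^{2} + 3 \cdot \frac{38}{3}}{-1825} = 2 \left(2 + 1\right) \left(-34 + \left(2 + 1\right)\right) + \left(3 + \frac{1444}{9} + 38\right) \left(- \frac{1}{1825}\right) = 2 \cdot 3 \left(-34 + 3\right) + \frac{1813}{9} \left(- \frac{1}{1825}\right) = 2 \cdot 3 \left(-31\right) - \frac{1813}{16425} = -186 - \frac{1813}{16425} = - \frac{3056863}{16425}$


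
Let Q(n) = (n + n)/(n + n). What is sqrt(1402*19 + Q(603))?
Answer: sqrt(26639) ≈ 163.21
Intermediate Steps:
Q(n) = 1 (Q(n) = (2*n)/((2*n)) = (2*n)*(1/(2*n)) = 1)
sqrt(1402*19 + Q(603)) = sqrt(1402*19 + 1) = sqrt(26638 + 1) = sqrt(26639)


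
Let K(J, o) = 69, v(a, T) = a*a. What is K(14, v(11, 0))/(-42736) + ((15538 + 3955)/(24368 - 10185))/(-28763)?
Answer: -28981301249/17433964400944 ≈ -0.0016623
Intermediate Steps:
v(a, T) = a**2
K(14, v(11, 0))/(-42736) + ((15538 + 3955)/(24368 - 10185))/(-28763) = 69/(-42736) + ((15538 + 3955)/(24368 - 10185))/(-28763) = 69*(-1/42736) + (19493/14183)*(-1/28763) = -69/42736 + (19493*(1/14183))*(-1/28763) = -69/42736 + (19493/14183)*(-1/28763) = -69/42736 - 19493/407945629 = -28981301249/17433964400944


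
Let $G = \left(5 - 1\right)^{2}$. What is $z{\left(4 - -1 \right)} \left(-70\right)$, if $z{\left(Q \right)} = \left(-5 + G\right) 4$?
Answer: $-3080$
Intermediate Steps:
$G = 16$ ($G = 4^{2} = 16$)
$z{\left(Q \right)} = 44$ ($z{\left(Q \right)} = \left(-5 + 16\right) 4 = 11 \cdot 4 = 44$)
$z{\left(4 - -1 \right)} \left(-70\right) = 44 \left(-70\right) = -3080$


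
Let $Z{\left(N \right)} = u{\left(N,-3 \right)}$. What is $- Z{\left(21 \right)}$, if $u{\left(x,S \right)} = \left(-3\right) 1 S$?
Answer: $-9$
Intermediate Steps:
$u{\left(x,S \right)} = - 3 S$
$Z{\left(N \right)} = 9$ ($Z{\left(N \right)} = \left(-3\right) \left(-3\right) = 9$)
$- Z{\left(21 \right)} = \left(-1\right) 9 = -9$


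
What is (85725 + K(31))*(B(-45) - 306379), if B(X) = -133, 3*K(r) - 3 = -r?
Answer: -78818641264/3 ≈ -2.6273e+10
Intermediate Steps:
K(r) = 1 - r/3 (K(r) = 1 + (-r)/3 = 1 - r/3)
(85725 + K(31))*(B(-45) - 306379) = (85725 + (1 - ⅓*31))*(-133 - 306379) = (85725 + (1 - 31/3))*(-306512) = (85725 - 28/3)*(-306512) = (257147/3)*(-306512) = -78818641264/3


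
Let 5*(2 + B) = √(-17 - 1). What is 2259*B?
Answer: -4518 + 6777*I*√2/5 ≈ -4518.0 + 1916.8*I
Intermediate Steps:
B = -2 + 3*I*√2/5 (B = -2 + √(-17 - 1)/5 = -2 + √(-18)/5 = -2 + (3*I*√2)/5 = -2 + 3*I*√2/5 ≈ -2.0 + 0.84853*I)
2259*B = 2259*(-2 + 3*I*√2/5) = -4518 + 6777*I*√2/5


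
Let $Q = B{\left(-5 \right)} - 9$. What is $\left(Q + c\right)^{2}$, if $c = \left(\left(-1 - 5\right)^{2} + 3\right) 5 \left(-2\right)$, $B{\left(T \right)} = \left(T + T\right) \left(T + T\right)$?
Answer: $89401$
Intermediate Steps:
$B{\left(T \right)} = 4 T^{2}$ ($B{\left(T \right)} = 2 T 2 T = 4 T^{2}$)
$Q = 91$ ($Q = 4 \left(-5\right)^{2} - 9 = 4 \cdot 25 - 9 = 100 - 9 = 91$)
$c = -390$ ($c = \left(\left(-6\right)^{2} + 3\right) \left(-10\right) = \left(36 + 3\right) \left(-10\right) = 39 \left(-10\right) = -390$)
$\left(Q + c\right)^{2} = \left(91 - 390\right)^{2} = \left(-299\right)^{2} = 89401$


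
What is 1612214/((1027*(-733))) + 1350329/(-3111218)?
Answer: -6032464734891/2342096909438 ≈ -2.5757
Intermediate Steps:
1612214/((1027*(-733))) + 1350329/(-3111218) = 1612214/(-752791) + 1350329*(-1/3111218) = 1612214*(-1/752791) - 1350329/3111218 = -1612214/752791 - 1350329/3111218 = -6032464734891/2342096909438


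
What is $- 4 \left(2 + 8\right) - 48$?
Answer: $-88$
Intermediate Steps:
$- 4 \left(2 + 8\right) - 48 = \left(-4\right) 10 - 48 = -40 - 48 = -88$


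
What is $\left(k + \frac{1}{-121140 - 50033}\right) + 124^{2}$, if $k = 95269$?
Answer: $\frac{18939436584}{171173} \approx 1.1065 \cdot 10^{5}$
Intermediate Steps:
$\left(k + \frac{1}{-121140 - 50033}\right) + 124^{2} = \left(95269 + \frac{1}{-121140 - 50033}\right) + 124^{2} = \left(95269 + \frac{1}{-171173}\right) + 15376 = \left(95269 - \frac{1}{171173}\right) + 15376 = \frac{16307480536}{171173} + 15376 = \frac{18939436584}{171173}$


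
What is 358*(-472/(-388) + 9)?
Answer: 354778/97 ≈ 3657.5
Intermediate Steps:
358*(-472/(-388) + 9) = 358*(-472*(-1/388) + 9) = 358*(118/97 + 9) = 358*(991/97) = 354778/97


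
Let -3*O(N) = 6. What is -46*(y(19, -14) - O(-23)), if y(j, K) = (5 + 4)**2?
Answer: -3818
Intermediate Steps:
O(N) = -2 (O(N) = -1/3*6 = -2)
y(j, K) = 81 (y(j, K) = 9**2 = 81)
-46*(y(19, -14) - O(-23)) = -46*(81 - 1*(-2)) = -46*(81 + 2) = -46*83 = -3818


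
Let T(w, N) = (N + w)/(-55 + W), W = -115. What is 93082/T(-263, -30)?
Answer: 15823940/293 ≈ 54007.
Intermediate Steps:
T(w, N) = -N/170 - w/170 (T(w, N) = (N + w)/(-55 - 115) = (N + w)/(-170) = (N + w)*(-1/170) = -N/170 - w/170)
93082/T(-263, -30) = 93082/(-1/170*(-30) - 1/170*(-263)) = 93082/(3/17 + 263/170) = 93082/(293/170) = 93082*(170/293) = 15823940/293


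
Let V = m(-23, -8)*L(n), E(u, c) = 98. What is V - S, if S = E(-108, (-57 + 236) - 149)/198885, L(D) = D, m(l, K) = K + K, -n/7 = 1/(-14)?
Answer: -1591178/198885 ≈ -8.0005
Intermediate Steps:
n = ½ (n = -7/(-14) = -7*(-1/14) = ½ ≈ 0.50000)
m(l, K) = 2*K
S = 98/198885 ≈ 0.00049275
V = -8 (V = (2*(-8))*(½) = -16*½ = -8)
V - S = -8 - 1*98/198885 = -8 - 98/198885 = -1591178/198885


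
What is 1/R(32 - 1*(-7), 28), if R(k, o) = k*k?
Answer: 1/1521 ≈ 0.00065746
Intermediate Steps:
R(k, o) = k²
1/R(32 - 1*(-7), 28) = 1/((32 - 1*(-7))²) = 1/((32 + 7)²) = 1/(39²) = 1/1521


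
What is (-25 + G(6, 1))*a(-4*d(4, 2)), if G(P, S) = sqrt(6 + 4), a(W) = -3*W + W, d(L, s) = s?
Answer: -400 + 16*sqrt(10) ≈ -349.40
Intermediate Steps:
a(W) = -2*W
G(P, S) = sqrt(10)
(-25 + G(6, 1))*a(-4*d(4, 2)) = (-25 + sqrt(10))*(-(-8)*2) = (-25 + sqrt(10))*(-2*(-8)) = (-25 + sqrt(10))*16 = -400 + 16*sqrt(10)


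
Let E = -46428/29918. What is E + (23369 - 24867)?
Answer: -22431796/14959 ≈ -1499.6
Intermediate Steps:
E = -23214/14959 (E = -46428*1/29918 = -23214/14959 ≈ -1.5518)
E + (23369 - 24867) = -23214/14959 + (23369 - 24867) = -23214/14959 - 1498 = -22431796/14959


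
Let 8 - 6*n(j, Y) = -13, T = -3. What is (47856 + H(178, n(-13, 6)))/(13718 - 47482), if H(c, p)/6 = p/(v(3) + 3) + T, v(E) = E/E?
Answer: -191373/135056 ≈ -1.4170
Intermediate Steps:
n(j, Y) = 7/2 (n(j, Y) = 4/3 - 1/6*(-13) = 4/3 + 13/6 = 7/2)
v(E) = 1
H(c, p) = -18 + 3*p/2 (H(c, p) = 6*(p/(1 + 3) - 3) = 6*(p/4 - 3) = 6*(-3 + p/4) = -18 + 3*p/2)
(47856 + H(178, n(-13, 6)))/(13718 - 47482) = (47856 + (-18 + (3/2)*(7/2)))/(13718 - 47482) = (47856 + (-18 + 21/4))/(-33764) = (47856 - 51/4)*(-1/33764) = (191373/4)*(-1/33764) = -191373/135056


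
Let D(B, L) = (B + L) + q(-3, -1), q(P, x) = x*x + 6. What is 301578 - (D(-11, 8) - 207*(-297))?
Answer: 240095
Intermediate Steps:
q(P, x) = 6 + x² (q(P, x) = x² + 6 = 6 + x²)
D(B, L) = 7 + B + L (D(B, L) = (B + L) + (6 + (-1)²) = (B + L) + (6 + 1) = (B + L) + 7 = 7 + B + L)
301578 - (D(-11, 8) - 207*(-297)) = 301578 - ((7 - 11 + 8) - 207*(-297)) = 301578 - (4 + 61479) = 301578 - 1*61483 = 301578 - 61483 = 240095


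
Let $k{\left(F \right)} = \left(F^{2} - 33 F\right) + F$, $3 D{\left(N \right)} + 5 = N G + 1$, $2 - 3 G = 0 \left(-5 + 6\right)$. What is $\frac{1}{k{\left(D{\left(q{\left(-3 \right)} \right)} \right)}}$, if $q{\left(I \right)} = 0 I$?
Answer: $\frac{9}{400} \approx 0.0225$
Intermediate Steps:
$G = \frac{2}{3}$ ($G = \frac{2}{3} - \frac{0 \left(-5 + 6\right)}{3} = \frac{2}{3} - \frac{0 \cdot 1}{3} = \frac{2}{3} - 0 = \frac{2}{3} + 0 = \frac{2}{3} \approx 0.66667$)
$q{\left(I \right)} = 0$
$D{\left(N \right)} = - \frac{4}{3} + \frac{2 N}{9}$ ($D{\left(N \right)} = - \frac{5}{3} + \frac{N \frac{2}{3} + 1}{3} = - \frac{5}{3} + \frac{\frac{2 N}{3} + 1}{3} = - \frac{5}{3} + \frac{1 + \frac{2 N}{3}}{3} = - \frac{5}{3} + \left(\frac{1}{3} + \frac{2 N}{9}\right) = - \frac{4}{3} + \frac{2 N}{9}$)
$k{\left(F \right)} = F^{2} - 32 F$
$\frac{1}{k{\left(D{\left(q{\left(-3 \right)} \right)} \right)}} = \frac{1}{\left(- \frac{4}{3} + \frac{2}{9} \cdot 0\right) \left(-32 + \left(- \frac{4}{3} + \frac{2}{9} \cdot 0\right)\right)} = \frac{1}{\left(- \frac{4}{3} + 0\right) \left(-32 + \left(- \frac{4}{3} + 0\right)\right)} = \frac{1}{\left(- \frac{4}{3}\right) \left(-32 - \frac{4}{3}\right)} = \frac{1}{\left(- \frac{4}{3}\right) \left(- \frac{100}{3}\right)} = \frac{1}{\frac{400}{9}} = \frac{9}{400}$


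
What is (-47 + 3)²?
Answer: 1936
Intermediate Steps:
(-47 + 3)² = (-44)² = 1936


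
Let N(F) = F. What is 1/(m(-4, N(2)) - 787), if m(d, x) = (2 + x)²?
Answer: -1/771 ≈ -0.0012970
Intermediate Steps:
1/(m(-4, N(2)) - 787) = 1/((2 + 2)² - 787) = 1/(4² - 787) = 1/(16 - 787) = 1/(-771) = -1/771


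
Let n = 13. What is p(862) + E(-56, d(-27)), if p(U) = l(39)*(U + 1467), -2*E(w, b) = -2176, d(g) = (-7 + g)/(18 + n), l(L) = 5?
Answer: 12733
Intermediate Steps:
d(g) = -7/31 + g/31 (d(g) = (-7 + g)/(18 + 13) = (-7 + g)/31 = (-7 + g)*(1/31) = -7/31 + g/31)
E(w, b) = 1088 (E(w, b) = -½*(-2176) = 1088)
p(U) = 7335 + 5*U (p(U) = 5*(U + 1467) = 5*(1467 + U) = 7335 + 5*U)
p(862) + E(-56, d(-27)) = (7335 + 5*862) + 1088 = (7335 + 4310) + 1088 = 11645 + 1088 = 12733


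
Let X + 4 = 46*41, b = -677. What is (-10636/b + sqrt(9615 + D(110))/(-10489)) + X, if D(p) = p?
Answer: 1284750/677 - 5*sqrt(389)/10489 ≈ 1897.7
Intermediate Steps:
X = 1882 (X = -4 + 46*41 = -4 + 1886 = 1882)
(-10636/b + sqrt(9615 + D(110))/(-10489)) + X = (-10636/(-677) + sqrt(9615 + 110)/(-10489)) + 1882 = (-10636*(-1/677) + sqrt(9725)*(-1/10489)) + 1882 = (10636/677 + (5*sqrt(389))*(-1/10489)) + 1882 = (10636/677 - 5*sqrt(389)/10489) + 1882 = 1284750/677 - 5*sqrt(389)/10489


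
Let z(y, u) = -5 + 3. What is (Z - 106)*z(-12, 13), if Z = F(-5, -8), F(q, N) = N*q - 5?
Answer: 142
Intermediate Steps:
F(q, N) = -5 + N*q
Z = 35 (Z = -5 - 8*(-5) = -5 + 40 = 35)
z(y, u) = -2
(Z - 106)*z(-12, 13) = (35 - 106)*(-2) = -71*(-2) = 142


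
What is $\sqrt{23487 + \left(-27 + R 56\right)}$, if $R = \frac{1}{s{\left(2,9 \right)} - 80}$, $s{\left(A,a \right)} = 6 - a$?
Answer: $\frac{2 \sqrt{40402823}}{83} \approx 153.16$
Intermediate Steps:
$R = - \frac{1}{83}$ ($R = \frac{1}{\left(6 - 9\right) - 80} = \frac{1}{-3 - 80} = \frac{1}{-83} = - \frac{1}{83} \approx -0.012048$)
$\sqrt{23487 + \left(-27 + R 56\right)} = \sqrt{23487 - \frac{2297}{83}} = \sqrt{\frac{1947124}{83}} = \frac{2 \sqrt{40402823}}{83}$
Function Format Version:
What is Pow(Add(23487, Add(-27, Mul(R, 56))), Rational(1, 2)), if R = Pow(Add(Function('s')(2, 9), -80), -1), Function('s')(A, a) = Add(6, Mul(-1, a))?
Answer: Mul(Rational(2, 83), Pow(40402823, Rational(1, 2))) ≈ 153.16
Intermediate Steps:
R = Rational(-1, 83) (R = Pow(Add(Add(6, Mul(-1, 9)), -80), -1) = Pow(Add(Add(6, -9), -80), -1) = Pow(Add(-3, -80), -1) = Pow(-83, -1) = Rational(-1, 83) ≈ -0.012048)
Pow(Add(23487, Add(-27, Mul(R, 56))), Rational(1, 2)) = Pow(Add(23487, Add(-27, Mul(Rational(-1, 83), 56))), Rational(1, 2)) = Pow(Add(23487, Add(-27, Rational(-56, 83))), Rational(1, 2)) = Pow(Add(23487, Rational(-2297, 83)), Rational(1, 2)) = Pow(Rational(1947124, 83), Rational(1, 2)) = Mul(Rational(2, 83), Pow(40402823, Rational(1, 2)))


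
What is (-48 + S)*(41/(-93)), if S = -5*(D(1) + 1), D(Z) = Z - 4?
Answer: 1558/93 ≈ 16.753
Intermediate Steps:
D(Z) = -4 + Z
S = 10 (S = -5*((-4 + 1) + 1) = -5*(-3 + 1) = -5*(-2) = 10)
(-48 + S)*(41/(-93)) = (-48 + 10)*(41/(-93)) = -1558*(-1)/93 = -38*(-41/93) = 1558/93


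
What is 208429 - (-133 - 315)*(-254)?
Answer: 94637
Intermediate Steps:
208429 - (-133 - 315)*(-254) = 208429 - (-448)*(-254) = 208429 - 1*113792 = 208429 - 113792 = 94637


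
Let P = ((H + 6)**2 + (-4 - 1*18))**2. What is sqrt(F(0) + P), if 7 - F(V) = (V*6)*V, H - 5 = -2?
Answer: 4*sqrt(218) ≈ 59.059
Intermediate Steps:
H = 3 (H = 5 - 2 = 3)
F(V) = 7 - 6*V**2 (F(V) = 7 - V*6*V = 7 - 6*V*V = 7 - 6*V**2)
P = 3481 (P = ((3 + 6)**2 + (-4 - 1*18))**2 = (9**2 + (-4 - 18))**2 = (81 - 22)**2 = 59**2 = 3481)
sqrt(F(0) + P) = sqrt((7 - 6*0**2) + 3481) = sqrt((7 - 6*0) + 3481) = sqrt((7 + 0) + 3481) = sqrt(7 + 3481) = sqrt(3488) = 4*sqrt(218)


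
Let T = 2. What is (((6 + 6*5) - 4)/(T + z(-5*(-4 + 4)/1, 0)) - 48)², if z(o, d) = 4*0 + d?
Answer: 1024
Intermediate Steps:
z(o, d) = d (z(o, d) = 0 + d = d)
(((6 + 6*5) - 4)/(T + z(-5*(-4 + 4)/1, 0)) - 48)² = (((6 + 6*5) - 4)/(2 + 0) - 48)² = (((6 + 30) - 4)/2 - 48)² = ((36 - 4)*(½) - 48)² = (32*(½) - 48)² = (16 - 48)² = (-32)² = 1024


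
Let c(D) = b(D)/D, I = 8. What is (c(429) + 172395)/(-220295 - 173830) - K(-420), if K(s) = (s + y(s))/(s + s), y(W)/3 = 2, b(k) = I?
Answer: -4404107789/4734229500 ≈ -0.93027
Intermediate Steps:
b(k) = 8
y(W) = 6 (y(W) = 3*2 = 6)
c(D) = 8/D
K(s) = (6 + s)/(2*s) (K(s) = (s + 6)/(s + s) = (6 + s)/((2*s)) = (6 + s)*(1/(2*s)) = (6 + s)/(2*s))
(c(429) + 172395)/(-220295 - 173830) - K(-420) = (8/429 + 172395)/(-220295 - 173830) - (6 - 420)/(2*(-420)) = (8*(1/429) + 172395)/(-394125) - (-1)*(-414)/(2*420) = (8/429 + 172395)*(-1/394125) - 1*69/140 = (73957463/429)*(-1/394125) - 69/140 = -73957463/169079625 - 69/140 = -4404107789/4734229500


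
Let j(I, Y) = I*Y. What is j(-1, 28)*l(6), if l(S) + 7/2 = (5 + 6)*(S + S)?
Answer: -3598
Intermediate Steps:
l(S) = -7/2 + 22*S (l(S) = -7/2 + (5 + 6)*(S + S) = -7/2 + 11*(2*S) = -7/2 + 22*S)
j(-1, 28)*l(6) = (-1*28)*(-7/2 + 22*6) = -28*(-7/2 + 132) = -28*257/2 = -3598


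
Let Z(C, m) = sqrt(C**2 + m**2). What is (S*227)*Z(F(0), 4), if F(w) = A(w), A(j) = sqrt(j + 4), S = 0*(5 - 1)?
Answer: 0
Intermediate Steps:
S = 0 (S = 0*4 = 0)
A(j) = sqrt(4 + j)
F(w) = sqrt(4 + w)
(S*227)*Z(F(0), 4) = (0*227)*sqrt((sqrt(4 + 0))**2 + 4**2) = 0*sqrt((sqrt(4))**2 + 16) = 0*sqrt(2**2 + 16) = 0*sqrt(4 + 16) = 0*sqrt(20) = 0*(2*sqrt(5)) = 0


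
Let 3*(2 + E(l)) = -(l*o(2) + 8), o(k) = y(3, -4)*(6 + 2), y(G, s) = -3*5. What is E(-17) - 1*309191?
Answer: -929627/3 ≈ -3.0988e+5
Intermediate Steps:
y(G, s) = -15
o(k) = -120 (o(k) = -15*(6 + 2) = -15*8 = -120)
E(l) = -14/3 + 40*l (E(l) = -2 + (-(l*(-120) + 8))/3 = -2 + (-(-120*l + 8))/3 = -2 + (-(8 - 120*l))/3 = -2 + (-8 + 120*l)/3 = -2 + (-8/3 + 40*l) = -14/3 + 40*l)
E(-17) - 1*309191 = (-14/3 + 40*(-17)) - 1*309191 = (-14/3 - 680) - 309191 = -2054/3 - 309191 = -929627/3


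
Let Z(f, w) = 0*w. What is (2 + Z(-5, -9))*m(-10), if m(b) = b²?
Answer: 200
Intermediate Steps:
Z(f, w) = 0
(2 + Z(-5, -9))*m(-10) = (2 + 0)*(-10)² = 2*100 = 200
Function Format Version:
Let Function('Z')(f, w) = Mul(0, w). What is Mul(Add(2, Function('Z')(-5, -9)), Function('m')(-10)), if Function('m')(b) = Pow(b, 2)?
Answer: 200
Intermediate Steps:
Function('Z')(f, w) = 0
Mul(Add(2, Function('Z')(-5, -9)), Function('m')(-10)) = Mul(Add(2, 0), Pow(-10, 2)) = Mul(2, 100) = 200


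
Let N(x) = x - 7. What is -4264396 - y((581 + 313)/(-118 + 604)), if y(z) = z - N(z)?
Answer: -4264403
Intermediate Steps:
N(x) = -7 + x
y(z) = 7 (y(z) = z - (-7 + z) = z + (7 - z) = 7)
-4264396 - y((581 + 313)/(-118 + 604)) = -4264396 - 1*7 = -4264396 - 7 = -4264403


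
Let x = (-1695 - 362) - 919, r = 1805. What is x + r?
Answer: -1171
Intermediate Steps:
x = -2976 (x = -2057 - 919 = -2976)
x + r = -2976 + 1805 = -1171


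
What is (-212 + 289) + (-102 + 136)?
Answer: 111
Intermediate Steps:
(-212 + 289) + (-102 + 136) = 77 + 34 = 111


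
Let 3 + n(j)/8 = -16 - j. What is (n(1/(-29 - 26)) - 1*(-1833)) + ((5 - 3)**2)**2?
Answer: 93343/55 ≈ 1697.1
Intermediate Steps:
n(j) = -152 - 8*j (n(j) = -24 + 8*(-16 - j) = -24 + (-128 - 8*j) = -152 - 8*j)
(n(1/(-29 - 26)) - 1*(-1833)) + ((5 - 3)**2)**2 = ((-152 - 8/(-29 - 26)) - 1*(-1833)) + ((5 - 3)**2)**2 = ((-152 - 8/(-55)) + 1833) + (2**2)**2 = ((-152 - 8*(-1/55)) + 1833) + 4**2 = ((-152 + 8/55) + 1833) + 16 = (-8352/55 + 1833) + 16 = 92463/55 + 16 = 93343/55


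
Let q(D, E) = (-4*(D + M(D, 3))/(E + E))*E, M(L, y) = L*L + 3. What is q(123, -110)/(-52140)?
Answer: 1017/1738 ≈ 0.58516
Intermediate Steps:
M(L, y) = 3 + L² (M(L, y) = L² + 3 = 3 + L²)
q(D, E) = -6 - 2*D - 2*D² (q(D, E) = (-4*(D + (3 + D²))/(E + E))*E = (-4*(3 + D + D²)/(2*E))*E = (-4*(3 + D + D²)*1/(2*E))*E = (-2*(3 + D + D²)/E)*E = -6 - 2*D - 2*D²)
q(123, -110)/(-52140) = (-6 - 2*123 - 2*123²)/(-52140) = (-6 - 246 - 2*15129)*(-1/52140) = (-6 - 246 - 30258)*(-1/52140) = -30510*(-1/52140) = 1017/1738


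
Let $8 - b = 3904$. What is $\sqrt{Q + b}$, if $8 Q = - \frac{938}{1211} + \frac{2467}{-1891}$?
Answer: $\frac{i \sqrt{6671802241623774}}{1308572} \approx 62.42 i$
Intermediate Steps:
$b = -3896$ ($b = 8 - 3904 = -3896$)
$Q = - \frac{680185}{2617144}$ ($Q = \frac{- \frac{938}{1211} + \frac{2467}{-1891}}{8} = \frac{\left(-938\right) \frac{1}{1211} + 2467 \left(- \frac{1}{1891}\right)}{8} = \frac{- \frac{134}{173} - \frac{2467}{1891}}{8} = \frac{1}{8} \left(- \frac{680185}{327143}\right) = - \frac{680185}{2617144} \approx -0.2599$)
$\sqrt{Q + b} = \sqrt{- \frac{680185}{2617144} - 3896} = \sqrt{- \frac{10197073209}{2617144}} = \frac{i \sqrt{6671802241623774}}{1308572}$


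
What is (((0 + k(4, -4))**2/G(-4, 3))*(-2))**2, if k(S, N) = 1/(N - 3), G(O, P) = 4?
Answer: 1/9604 ≈ 0.00010412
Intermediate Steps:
k(S, N) = 1/(-3 + N)
(((0 + k(4, -4))**2/G(-4, 3))*(-2))**2 = (((0 + 1/(-3 - 4))**2/4)*(-2))**2 = (((0 + 1/(-7))**2*(1/4))*(-2))**2 = (((0 - 1/7)**2*(1/4))*(-2))**2 = (((-1/7)**2*(1/4))*(-2))**2 = (((1/49)*(1/4))*(-2))**2 = ((1/196)*(-2))**2 = (-1/98)**2 = 1/9604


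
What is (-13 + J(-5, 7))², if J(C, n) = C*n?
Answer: 2304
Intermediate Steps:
(-13 + J(-5, 7))² = (-13 - 5*7)² = (-13 - 35)² = (-48)² = 2304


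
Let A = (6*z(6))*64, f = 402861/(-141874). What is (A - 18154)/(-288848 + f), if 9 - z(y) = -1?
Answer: 2030784436/40980424013 ≈ 0.049555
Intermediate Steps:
z(y) = 10 (z(y) = 9 - 1*(-1) = 9 + 1 = 10)
f = -402861/141874 (f = 402861*(-1/141874) = -402861/141874 ≈ -2.8396)
A = 3840 (A = (6*10)*64 = 60*64 = 3840)
(A - 18154)/(-288848 + f) = (3840 - 18154)/(-288848 - 402861/141874) = -14314/(-40980424013/141874) = -14314*(-141874/40980424013) = 2030784436/40980424013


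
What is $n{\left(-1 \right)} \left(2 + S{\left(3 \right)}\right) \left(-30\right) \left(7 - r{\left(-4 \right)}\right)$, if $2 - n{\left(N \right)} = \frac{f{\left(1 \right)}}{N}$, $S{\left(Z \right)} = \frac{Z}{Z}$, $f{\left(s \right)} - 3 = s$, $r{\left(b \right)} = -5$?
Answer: $-6480$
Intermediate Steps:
$f{\left(s \right)} = 3 + s$
$S{\left(Z \right)} = 1$
$n{\left(N \right)} = 2 - \frac{4}{N}$ ($n{\left(N \right)} = 2 - \frac{3 + 1}{N} = 2 - \frac{4}{N}$)
$n{\left(-1 \right)} \left(2 + S{\left(3 \right)}\right) \left(-30\right) \left(7 - r{\left(-4 \right)}\right) = \left(2 - \frac{4}{-1}\right) \left(2 + 1\right) \left(-30\right) \left(7 - -5\right) = \left(2 - -4\right) 3 \left(-30\right) \left(7 + 5\right) = \left(2 + 4\right) 3 \left(-30\right) 12 = 6 \cdot 3 \left(-30\right) 12 = 18 \left(-30\right) 12 = \left(-540\right) 12 = -6480$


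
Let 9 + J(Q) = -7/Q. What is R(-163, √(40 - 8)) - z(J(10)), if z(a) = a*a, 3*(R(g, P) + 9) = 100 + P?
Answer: -20927/300 + 4*√2/3 ≈ -67.871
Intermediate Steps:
R(g, P) = 73/3 + P/3 (R(g, P) = -9 + (100 + P)/3 = -9 + (100/3 + P/3) = 73/3 + P/3)
J(Q) = -9 - 7/Q
z(a) = a²
R(-163, √(40 - 8)) - z(J(10)) = (73/3 + √(40 - 8)/3) - (-9 - 7/10)² = (73/3 + √32/3) - (-9 - 7*⅒)² = (73/3 + (4*√2)/3) - (-9 - 7/10)² = (73/3 + 4*√2/3) - (-97/10)² = (73/3 + 4*√2/3) - 1*9409/100 = (73/3 + 4*√2/3) - 9409/100 = -20927/300 + 4*√2/3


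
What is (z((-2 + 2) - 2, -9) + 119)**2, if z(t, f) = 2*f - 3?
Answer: 9604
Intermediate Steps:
z(t, f) = -3 + 2*f
(z((-2 + 2) - 2, -9) + 119)**2 = ((-3 + 2*(-9)) + 119)**2 = ((-3 - 18) + 119)**2 = (-21 + 119)**2 = 98**2 = 9604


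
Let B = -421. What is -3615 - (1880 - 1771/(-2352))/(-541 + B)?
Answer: -1167851747/323232 ≈ -3613.0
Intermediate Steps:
-3615 - (1880 - 1771/(-2352))/(-541 + B) = -3615 - (1880 - 1771/(-2352))/(-541 - 421) = -3615 - (1880 - 1771*(-1/2352))/(-962) = -3615 - (1880 + 253/336)*(-1)/962 = -3615 - 631933*(-1)/(336*962) = -3615 - 1*(-631933/323232) = -3615 + 631933/323232 = -1167851747/323232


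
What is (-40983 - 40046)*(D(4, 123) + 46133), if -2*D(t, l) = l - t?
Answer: -7466579263/2 ≈ -3.7333e+9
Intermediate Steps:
D(t, l) = t/2 - l/2 (D(t, l) = -(l - t)/2 = t/2 - l/2)
(-40983 - 40046)*(D(4, 123) + 46133) = (-40983 - 40046)*(((½)*4 - ½*123) + 46133) = -81029*((2 - 123/2) + 46133) = -81029*(-119/2 + 46133) = -81029*92147/2 = -7466579263/2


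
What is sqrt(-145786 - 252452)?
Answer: I*sqrt(398238) ≈ 631.06*I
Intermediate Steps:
sqrt(-145786 - 252452) = sqrt(-398238) = I*sqrt(398238)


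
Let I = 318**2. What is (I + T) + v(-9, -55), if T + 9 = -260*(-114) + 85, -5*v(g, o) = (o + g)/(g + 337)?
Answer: 26822208/205 ≈ 1.3084e+5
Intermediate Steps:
I = 101124
v(g, o) = -(g + o)/(5*(337 + g)) (v(g, o) = -(o + g)/(5*(g + 337)) = -(g + o)/(5*(337 + g)))
T = 29716 (T = -9 + (-260*(-114) + 85) = -9 + (29640 + 85) = -9 + 29725 = 29716)
(I + T) + v(-9, -55) = (101124 + 29716) + (-1*(-9) - 1*(-55))/(5*(337 - 9)) = 130840 + (1/5)*(9 + 55)/328 = 130840 + (1/5)*(1/328)*64 = 130840 + 8/205 = 26822208/205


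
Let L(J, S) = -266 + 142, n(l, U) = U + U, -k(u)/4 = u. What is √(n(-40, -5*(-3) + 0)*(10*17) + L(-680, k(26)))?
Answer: 4*√311 ≈ 70.541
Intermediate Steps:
k(u) = -4*u
n(l, U) = 2*U
L(J, S) = -124
√(n(-40, -5*(-3) + 0)*(10*17) + L(-680, k(26))) = √((2*(-5*(-3) + 0))*(10*17) - 124) = √((2*(15 + 0))*170 - 124) = √((2*15)*170 - 124) = √(30*170 - 124) = √(5100 - 124) = √4976 = 4*√311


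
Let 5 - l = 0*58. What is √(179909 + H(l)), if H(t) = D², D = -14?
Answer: √180105 ≈ 424.39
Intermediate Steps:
l = 5 (l = 5 - 0*58 = 5 - 1*0 = 5 + 0 = 5)
H(t) = 196 (H(t) = (-14)² = 196)
√(179909 + H(l)) = √(179909 + 196) = √180105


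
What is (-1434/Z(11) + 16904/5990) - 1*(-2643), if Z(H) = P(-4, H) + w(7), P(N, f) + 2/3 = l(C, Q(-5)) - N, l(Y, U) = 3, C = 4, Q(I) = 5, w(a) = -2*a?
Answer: 195141941/68885 ≈ 2832.9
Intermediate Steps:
P(N, f) = 7/3 - N (P(N, f) = -⅔ + (3 - N) = 7/3 - N)
Z(H) = -23/3 (Z(H) = (7/3 - 1*(-4)) - 2*7 = (7/3 + 4) - 14 = 19/3 - 14 = -23/3)
(-1434/Z(11) + 16904/5990) - 1*(-2643) = (-1434/(-23/3) + 16904/5990) - 1*(-2643) = (-1434*(-3/23) + 16904*(1/5990)) + 2643 = (4302/23 + 8452/2995) + 2643 = 13078886/68885 + 2643 = 195141941/68885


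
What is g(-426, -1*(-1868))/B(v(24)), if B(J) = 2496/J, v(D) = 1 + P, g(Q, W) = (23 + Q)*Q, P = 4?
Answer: 11005/32 ≈ 343.91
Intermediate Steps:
g(Q, W) = Q*(23 + Q)
v(D) = 5 (v(D) = 1 + 4 = 5)
g(-426, -1*(-1868))/B(v(24)) = (-426*(23 - 426))/((2496/5)) = (-426*(-403))/((2496*(⅕))) = 171678/(2496/5) = 171678*(5/2496) = 11005/32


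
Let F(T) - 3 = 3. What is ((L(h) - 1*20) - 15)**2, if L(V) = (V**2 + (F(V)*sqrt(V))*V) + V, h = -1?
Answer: 1189 + 420*I ≈ 1189.0 + 420.0*I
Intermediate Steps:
F(T) = 6 (F(T) = 3 + 3 = 6)
L(V) = V + V**2 + 6*V**(3/2) (L(V) = (V**2 + (6*sqrt(V))*V) + V = (V**2 + 6*V**(3/2)) + V = V + V**2 + 6*V**(3/2))
((L(h) - 1*20) - 15)**2 = (((-1 + (-1)**2 + 6*(-1)**(3/2)) - 1*20) - 15)**2 = (((-1 + 1 + 6*(-I)) - 20) - 15)**2 = (((-1 + 1 - 6*I) - 20) - 15)**2 = ((-6*I - 20) - 15)**2 = ((-20 - 6*I) - 15)**2 = (-35 - 6*I)**2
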